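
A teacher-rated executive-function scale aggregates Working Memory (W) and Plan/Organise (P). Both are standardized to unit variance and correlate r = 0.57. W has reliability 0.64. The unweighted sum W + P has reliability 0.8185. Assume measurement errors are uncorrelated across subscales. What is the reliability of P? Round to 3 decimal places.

0.790

Var(W+P) = 2 + 2·0.57 = 3.140.
True-score variance = ρ_W + ρ_P + 2·0.57, so 0.8185 = (0.64 + ρ_P + 1.14) / 3.140.
ρ_P = 0.8185·3.140 − 0.64 − 1.14 = 0.790.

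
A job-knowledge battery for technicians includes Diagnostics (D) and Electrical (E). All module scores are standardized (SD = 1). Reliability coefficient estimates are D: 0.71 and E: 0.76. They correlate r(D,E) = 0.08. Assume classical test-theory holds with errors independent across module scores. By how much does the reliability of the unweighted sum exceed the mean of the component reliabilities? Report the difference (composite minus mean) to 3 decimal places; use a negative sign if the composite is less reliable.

Var(sum) = 2 + 0.16 = 2.16; true-score variance = 1.47 + 0.16 = 1.63; composite reliability = 0.7546.
Mean component reliability = 0.7350.
Difference = 0.7546 − 0.7350 = 0.020.

0.020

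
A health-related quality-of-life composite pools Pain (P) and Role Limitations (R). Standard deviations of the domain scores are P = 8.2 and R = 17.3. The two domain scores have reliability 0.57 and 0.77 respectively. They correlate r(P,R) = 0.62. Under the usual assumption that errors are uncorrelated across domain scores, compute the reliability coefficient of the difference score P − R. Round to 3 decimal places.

Var(P−R) = 8.2² + 17.3² − 2·8.2·17.3·0.62 = 366.53 − 175.906 = 190.624.
Under uncorrelated errors the observed covariances equal the true-score covariances, so only the own-variance terms attenuate.
True-score variance = [8.2²·0.57 + 17.3²·0.77] − 175.906 = 268.78 − 175.906 = 92.8737.
Reliability = 92.8737 / 190.624 = 0.487.

0.487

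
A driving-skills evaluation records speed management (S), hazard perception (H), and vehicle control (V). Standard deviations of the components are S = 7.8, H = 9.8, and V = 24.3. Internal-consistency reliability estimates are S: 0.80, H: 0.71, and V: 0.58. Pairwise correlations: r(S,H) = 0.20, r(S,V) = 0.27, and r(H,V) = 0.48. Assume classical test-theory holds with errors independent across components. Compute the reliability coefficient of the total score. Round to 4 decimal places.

0.7403

Var(S+H+V) = 7.8² + 9.8² + 24.3² + 2·[7.8·9.8·0.20 + 7.8·24.3·0.27 + 9.8·24.3·0.48] = 747.37 + 361.542 = 1108.91.
Under uncorrelated errors the observed covariances equal the true-score covariances, so only the own-variance terms attenuate.
True-score variance = [7.8²·0.80 + 9.8²·0.71 + 24.3²·0.58] + 361.542 = 459.345 + 361.542 = 820.887.
Reliability = 820.887 / 1108.91 = 0.7403.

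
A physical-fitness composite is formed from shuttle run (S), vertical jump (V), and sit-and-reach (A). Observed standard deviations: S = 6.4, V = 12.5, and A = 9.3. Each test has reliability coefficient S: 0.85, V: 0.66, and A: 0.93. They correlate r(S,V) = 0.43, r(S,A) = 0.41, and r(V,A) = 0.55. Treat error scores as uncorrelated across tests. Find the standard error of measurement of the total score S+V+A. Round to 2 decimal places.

8.08

Var(total) = 283.7 + 245.481 = 529.181.
True-score variance = 218.377 + 245.481 = 463.858, so reliability = 0.8766.
Error variance = 529.181 − 463.858 = 65.3233; SEM = √65.3233 = 8.08.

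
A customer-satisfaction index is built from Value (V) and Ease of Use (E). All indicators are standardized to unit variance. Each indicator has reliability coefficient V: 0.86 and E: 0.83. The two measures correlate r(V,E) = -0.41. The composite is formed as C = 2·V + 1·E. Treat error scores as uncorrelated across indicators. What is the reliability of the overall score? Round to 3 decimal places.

0.783

Var(C) = 2² + 1 + 2·[2·(-0.41)] = 5 − 1.64 = 3.36.
With uncorrelated errors the cross-covariances are all true-score covariance, so they carry over unchanged; only the diagonal terms shrink to ρᵢσᵢ².
True-score variance = [2²·0.86 + 0.83] − 1.64 = 4.27 − 1.64 = 2.63.
Reliability = 2.63 / 3.36 = 0.783.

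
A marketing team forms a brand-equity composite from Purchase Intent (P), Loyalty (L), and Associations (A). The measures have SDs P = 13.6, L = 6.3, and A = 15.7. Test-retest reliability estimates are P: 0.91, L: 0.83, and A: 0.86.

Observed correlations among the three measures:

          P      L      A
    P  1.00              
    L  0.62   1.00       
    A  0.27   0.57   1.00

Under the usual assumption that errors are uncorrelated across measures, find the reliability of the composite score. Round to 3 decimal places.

0.928

Var(P+L+A) = 13.6² + 6.3² + 15.7² + 2·[13.6·6.3·0.62 + 13.6·15.7·0.27 + 6.3·15.7·0.57] = 471.14 + 334.301 = 805.441.
With uncorrelated errors the cross-covariances are all true-score covariance, so they carry over unchanged; only the diagonal terms shrink to ρᵢσᵢ².
True-score variance = [13.6²·0.91 + 6.3²·0.83 + 15.7²·0.86] + 334.301 = 413.238 + 334.301 = 747.539.
Reliability = 747.539 / 805.441 = 0.928.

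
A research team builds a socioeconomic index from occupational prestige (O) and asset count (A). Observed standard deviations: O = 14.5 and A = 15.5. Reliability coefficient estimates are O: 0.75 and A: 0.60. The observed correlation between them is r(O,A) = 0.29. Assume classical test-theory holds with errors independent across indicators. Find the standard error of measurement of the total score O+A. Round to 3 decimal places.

12.193

Var(total) = 450.5 + 130.355 = 580.855.
True-score variance = 301.837 + 130.355 = 432.192, so reliability = 0.7441.
Error variance = 580.855 − 432.192 = 148.663; SEM = √148.663 = 12.193.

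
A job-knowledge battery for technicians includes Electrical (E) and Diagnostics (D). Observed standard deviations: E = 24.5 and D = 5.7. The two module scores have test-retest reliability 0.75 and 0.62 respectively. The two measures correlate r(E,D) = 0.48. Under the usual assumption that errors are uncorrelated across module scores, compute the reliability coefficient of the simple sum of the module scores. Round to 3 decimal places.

Var(E+D) = 24.5² + 5.7² + 2·[24.5·5.7·0.48] = 632.74 + 134.064 = 766.804.
With uncorrelated errors the cross-covariances are all true-score covariance, so they carry over unchanged; only the diagonal terms shrink to ρᵢσᵢ².
True-score variance = [24.5²·0.75 + 5.7²·0.62] + 134.064 = 470.331 + 134.064 = 604.395.
Reliability = 604.395 / 766.804 = 0.788.

0.788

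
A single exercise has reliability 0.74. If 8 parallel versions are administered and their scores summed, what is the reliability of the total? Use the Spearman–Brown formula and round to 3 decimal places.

0.958

ρ_k = kρ / (1 + (k−1)ρ) = 8·0.74 / (1 + 7·0.74) = 5.920 / 6.180 = 0.958.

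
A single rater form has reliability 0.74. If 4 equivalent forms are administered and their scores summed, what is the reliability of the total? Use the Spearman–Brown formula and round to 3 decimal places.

ρ_k = kρ / (1 + (k−1)ρ) = 4·0.74 / (1 + 3·0.74) = 2.960 / 3.220 = 0.919.

0.919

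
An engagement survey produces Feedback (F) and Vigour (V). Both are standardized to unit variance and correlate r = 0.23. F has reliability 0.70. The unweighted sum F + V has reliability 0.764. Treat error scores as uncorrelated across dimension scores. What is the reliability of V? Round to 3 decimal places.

0.719

Var(F+V) = 2 + 2·0.23 = 2.460.
True-score variance = ρ_F + ρ_V + 2·0.23, so 0.764 = (0.70 + ρ_V + 0.46) / 2.460.
ρ_V = 0.764·2.460 − 0.70 − 0.46 = 0.719.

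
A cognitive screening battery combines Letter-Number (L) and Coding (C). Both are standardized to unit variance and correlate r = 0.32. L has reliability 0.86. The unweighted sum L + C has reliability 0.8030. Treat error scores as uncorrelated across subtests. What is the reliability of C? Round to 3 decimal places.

Var(L+C) = 2 + 2·0.32 = 2.640.
True-score variance = ρ_L + ρ_C + 2·0.32, so 0.8030 = (0.86 + ρ_C + 0.64) / 2.640.
ρ_C = 0.8030·2.640 − 0.86 − 0.64 = 0.620.

0.620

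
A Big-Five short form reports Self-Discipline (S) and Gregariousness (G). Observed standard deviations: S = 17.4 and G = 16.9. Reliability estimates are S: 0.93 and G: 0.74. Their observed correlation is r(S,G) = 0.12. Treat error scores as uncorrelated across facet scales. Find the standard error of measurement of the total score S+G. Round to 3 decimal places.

9.770

Var(total) = 588.37 + 70.5744 = 658.944.
True-score variance = 492.918 + 70.5744 = 563.493, so reliability = 0.8551.
Error variance = 658.944 − 563.493 = 95.4518; SEM = √95.4518 = 9.770.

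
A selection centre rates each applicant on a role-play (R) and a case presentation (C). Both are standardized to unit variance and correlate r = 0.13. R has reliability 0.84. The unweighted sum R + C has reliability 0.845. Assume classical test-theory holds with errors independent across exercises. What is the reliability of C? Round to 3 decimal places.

Var(R+C) = 2 + 2·0.13 = 2.260.
True-score variance = ρ_R + ρ_C + 2·0.13, so 0.845 = (0.84 + ρ_C + 0.26) / 2.260.
ρ_C = 0.845·2.260 − 0.84 − 0.26 = 0.810.

0.810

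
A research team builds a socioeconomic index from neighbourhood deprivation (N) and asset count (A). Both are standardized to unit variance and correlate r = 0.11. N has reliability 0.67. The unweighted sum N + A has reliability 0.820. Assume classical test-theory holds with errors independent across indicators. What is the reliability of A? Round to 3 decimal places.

0.930

Var(N+A) = 2 + 2·0.11 = 2.220.
True-score variance = ρ_N + ρ_A + 2·0.11, so 0.820 = (0.67 + ρ_A + 0.22) / 2.220.
ρ_A = 0.820·2.220 − 0.67 − 0.22 = 0.930.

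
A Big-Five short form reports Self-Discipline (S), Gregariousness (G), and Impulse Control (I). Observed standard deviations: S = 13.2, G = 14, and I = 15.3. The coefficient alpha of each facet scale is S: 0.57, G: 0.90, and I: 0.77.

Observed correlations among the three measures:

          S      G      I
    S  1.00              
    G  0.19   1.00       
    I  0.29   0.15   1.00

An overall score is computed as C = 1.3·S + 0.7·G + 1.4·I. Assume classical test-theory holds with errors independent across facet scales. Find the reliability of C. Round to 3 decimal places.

Var(C) = 1.3²·13.2² + 0.7²·14² + 1.4²·15.3² + 2·[0.91·13.2·14·0.19 + 1.82·13.2·15.3·0.29 + 0.98·14·15.3·0.15] = 849.322 + 340.068 = 1189.39.
With uncorrelated errors the cross-covariances are all true-score covariance, so they carry over unchanged; only the diagonal terms shrink to ρᵢσᵢ².
True-score variance = [1.3²·13.2²·0.57 + 0.7²·14²·0.90 + 1.4²·15.3²·0.77] + 340.068 = 607.57 + 340.068 = 947.638.
Reliability = 947.638 / 1189.39 = 0.797.

0.797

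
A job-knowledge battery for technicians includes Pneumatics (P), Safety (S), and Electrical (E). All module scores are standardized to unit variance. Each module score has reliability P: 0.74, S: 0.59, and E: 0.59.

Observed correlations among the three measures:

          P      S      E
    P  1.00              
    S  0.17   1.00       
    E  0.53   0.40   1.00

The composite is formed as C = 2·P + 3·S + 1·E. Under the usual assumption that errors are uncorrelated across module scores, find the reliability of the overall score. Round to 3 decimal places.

Var(C) = 2² + 3² + 1 + 2·[6·0.17 + 2·0.53 + 3·0.40] = 14 + 6.56 = 20.56.
Because errors are independent across components, Cov(Tᵢ,Tⱼ) = Cov(Xᵢ,Xⱼ); the off-diagonal part of the true-score variance is the same as above.
True-score variance = [2²·0.74 + 3²·0.59 + 0.59] + 6.56 = 8.86 + 6.56 = 15.42.
Reliability = 15.42 / 20.56 = 0.750.

0.750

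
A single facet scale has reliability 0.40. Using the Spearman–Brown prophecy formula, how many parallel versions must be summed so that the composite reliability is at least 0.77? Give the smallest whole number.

6

k ≥ ρ*(1−ρ₁)/(ρ₁(1−ρ*)) = 0.77·0.60 / (0.40·0.23) = 5.022.
Smallest integer k = 6.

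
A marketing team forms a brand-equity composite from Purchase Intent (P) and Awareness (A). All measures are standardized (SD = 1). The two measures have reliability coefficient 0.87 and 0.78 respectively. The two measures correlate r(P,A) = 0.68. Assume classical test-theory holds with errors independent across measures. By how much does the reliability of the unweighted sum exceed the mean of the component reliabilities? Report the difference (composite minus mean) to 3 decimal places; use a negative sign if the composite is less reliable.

0.071

Var(sum) = 2 + 1.36 = 3.36; true-score variance = 1.65 + 1.36 = 3.01; composite reliability = 0.8958.
Mean component reliability = 0.8250.
Difference = 0.8958 − 0.8250 = 0.071.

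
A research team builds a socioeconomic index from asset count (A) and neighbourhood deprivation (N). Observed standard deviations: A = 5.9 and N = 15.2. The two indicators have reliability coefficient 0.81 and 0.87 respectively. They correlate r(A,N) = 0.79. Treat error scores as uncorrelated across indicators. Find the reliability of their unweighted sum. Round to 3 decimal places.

Var(A+N) = 5.9² + 15.2² + 2·[5.9·15.2·0.79] = 265.85 + 141.694 = 407.544.
Under uncorrelated errors the observed covariances equal the true-score covariances, so only the own-variance terms attenuate.
True-score variance = [5.9²·0.81 + 15.2²·0.87] + 141.694 = 229.201 + 141.694 = 370.895.
Reliability = 370.895 / 407.544 = 0.910.

0.910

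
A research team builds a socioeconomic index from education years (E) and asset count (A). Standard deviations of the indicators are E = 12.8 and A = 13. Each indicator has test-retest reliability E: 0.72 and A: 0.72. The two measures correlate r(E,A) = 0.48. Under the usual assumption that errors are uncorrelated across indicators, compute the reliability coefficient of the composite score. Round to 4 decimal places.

Var(E+A) = 12.8² + 13² + 2·[12.8·13·0.48] = 332.84 + 159.744 = 492.584.
Because errors are independent across components, Cov(Tᵢ,Tⱼ) = Cov(Xᵢ,Xⱼ); the off-diagonal part of the true-score variance is the same as above.
True-score variance = [12.8²·0.72 + 13²·0.72] + 159.744 = 239.645 + 159.744 = 399.389.
Reliability = 399.389 / 492.584 = 0.8108.

0.8108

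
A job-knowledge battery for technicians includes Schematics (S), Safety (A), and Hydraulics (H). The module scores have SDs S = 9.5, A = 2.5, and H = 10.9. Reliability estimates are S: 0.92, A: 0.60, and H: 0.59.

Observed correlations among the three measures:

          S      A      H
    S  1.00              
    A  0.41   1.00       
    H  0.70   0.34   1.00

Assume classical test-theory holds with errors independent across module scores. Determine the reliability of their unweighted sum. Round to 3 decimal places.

Var(S+A+H) = 9.5² + 2.5² + 10.9² + 2·[9.5·2.5·0.41 + 9.5·10.9·0.70 + 2.5·10.9·0.34] = 215.31 + 182.975 = 398.285.
With uncorrelated errors the cross-covariances are all true-score covariance, so they carry over unchanged; only the diagonal terms shrink to ρᵢσᵢ².
True-score variance = [9.5²·0.92 + 2.5²·0.60 + 10.9²·0.59] + 182.975 = 156.878 + 182.975 = 339.853.
Reliability = 339.853 / 398.285 = 0.853.

0.853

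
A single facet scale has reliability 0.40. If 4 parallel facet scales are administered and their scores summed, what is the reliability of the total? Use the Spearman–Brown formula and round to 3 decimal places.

ρ_k = kρ / (1 + (k−1)ρ) = 4·0.40 / (1 + 3·0.40) = 1.600 / 2.200 = 0.727.

0.727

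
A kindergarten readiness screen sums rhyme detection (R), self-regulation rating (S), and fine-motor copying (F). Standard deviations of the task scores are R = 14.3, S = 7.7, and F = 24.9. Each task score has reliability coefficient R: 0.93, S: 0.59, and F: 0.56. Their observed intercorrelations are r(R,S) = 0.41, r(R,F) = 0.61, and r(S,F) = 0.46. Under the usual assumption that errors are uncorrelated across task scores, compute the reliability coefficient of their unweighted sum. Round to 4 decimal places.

0.8035

Var(R+S+F) = 14.3² + 7.7² + 24.9² + 2·[14.3·7.7·0.41 + 14.3·24.9·0.61 + 7.7·24.9·0.46] = 883.79 + 701.087 = 1584.88.
Because errors are independent across components, Cov(Tᵢ,Tⱼ) = Cov(Xᵢ,Xⱼ); the off-diagonal part of the true-score variance is the same as above.
True-score variance = [14.3²·0.93 + 7.7²·0.59 + 24.9²·0.56] + 701.087 = 572.362 + 701.087 = 1273.45.
Reliability = 1273.45 / 1584.88 = 0.8035.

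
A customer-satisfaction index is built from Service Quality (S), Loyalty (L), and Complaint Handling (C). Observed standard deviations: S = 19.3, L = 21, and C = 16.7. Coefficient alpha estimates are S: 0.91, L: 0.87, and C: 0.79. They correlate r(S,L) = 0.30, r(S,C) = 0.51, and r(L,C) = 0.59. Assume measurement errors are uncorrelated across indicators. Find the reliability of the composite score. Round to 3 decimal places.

Var(S+L+C) = 19.3² + 21² + 16.7² + 2·[19.3·21·0.30 + 19.3·16.7·0.51 + 21·16.7·0.59] = 1092.38 + 985.762 = 2078.14.
Because errors are independent across components, Cov(Tᵢ,Tⱼ) = Cov(Xᵢ,Xⱼ); the off-diagonal part of the true-score variance is the same as above.
True-score variance = [19.3²·0.91 + 21²·0.87 + 16.7²·0.79] + 985.762 = 942.959 + 985.762 = 1928.72.
Reliability = 1928.72 / 2078.14 = 0.928.

0.928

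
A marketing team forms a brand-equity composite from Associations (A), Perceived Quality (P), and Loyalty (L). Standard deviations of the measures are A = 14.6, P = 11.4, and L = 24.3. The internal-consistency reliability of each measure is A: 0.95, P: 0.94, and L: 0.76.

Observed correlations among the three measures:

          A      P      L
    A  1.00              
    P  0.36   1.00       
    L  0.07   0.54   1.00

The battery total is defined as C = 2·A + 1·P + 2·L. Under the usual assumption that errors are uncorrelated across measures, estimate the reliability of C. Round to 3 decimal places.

0.859

Var(C) = 2²·14.6² + 11.4² + 2²·24.3² + 2·[2·14.6·11.4·0.36 + 4·14.6·24.3·0.07 + 2·11.4·24.3·0.54] = 3344.56 + 1036.71 = 4381.27.
Under uncorrelated errors the observed covariances equal the true-score covariances, so only the own-variance terms attenuate.
True-score variance = [2²·14.6²·0.95 + 11.4²·0.94 + 2²·24.3²·0.76] + 1036.71 = 2727.26 + 1036.71 = 3763.97.
Reliability = 3763.97 / 4381.27 = 0.859.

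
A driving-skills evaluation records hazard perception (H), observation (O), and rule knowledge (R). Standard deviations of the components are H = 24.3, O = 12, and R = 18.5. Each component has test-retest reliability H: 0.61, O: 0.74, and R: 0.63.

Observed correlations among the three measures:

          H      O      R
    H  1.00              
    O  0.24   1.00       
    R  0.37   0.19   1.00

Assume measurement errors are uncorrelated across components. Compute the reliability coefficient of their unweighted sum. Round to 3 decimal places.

0.759

Var(H+O+R) = 24.3² + 12² + 18.5² + 2·[24.3·12·0.24 + 24.3·18.5·0.37 + 12·18.5·0.19] = 1076.74 + 556.995 = 1633.74.
Because errors are independent across components, Cov(Tᵢ,Tⱼ) = Cov(Xᵢ,Xⱼ); the off-diagonal part of the true-score variance is the same as above.
True-score variance = [24.3²·0.61 + 12²·0.74 + 18.5²·0.63] + 556.995 = 682.376 + 556.995 = 1239.37.
Reliability = 1239.37 / 1633.74 = 0.759.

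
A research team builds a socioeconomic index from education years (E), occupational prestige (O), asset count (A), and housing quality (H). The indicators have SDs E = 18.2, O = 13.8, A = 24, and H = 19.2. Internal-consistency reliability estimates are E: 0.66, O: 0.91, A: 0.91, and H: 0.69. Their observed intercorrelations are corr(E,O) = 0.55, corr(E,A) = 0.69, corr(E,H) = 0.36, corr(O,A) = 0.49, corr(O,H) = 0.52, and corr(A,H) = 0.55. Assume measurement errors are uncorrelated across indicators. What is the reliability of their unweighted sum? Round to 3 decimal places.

0.920

Var(E+O+A+H) = 18.2² + 13.8² + 24² + 19.2² + 2·[18.2·13.8·0.55 + 18.2·24·0.69 + 18.2·19.2·0.36 + 13.8·24·0.49 + 13.8·19.2·0.52 + 24·19.2·0.55] = 1466.32 + 2237.67 = 3703.99.
Because errors are independent across components, Cov(Tᵢ,Tⱼ) = Cov(Xᵢ,Xⱼ); the off-diagonal part of the true-score variance is the same as above.
True-score variance = [18.2²·0.66 + 13.8²·0.91 + 24²·0.91 + 19.2²·0.69] + 2237.67 = 1170.44 + 2237.67 = 3408.11.
Reliability = 3408.11 / 3703.99 = 0.920.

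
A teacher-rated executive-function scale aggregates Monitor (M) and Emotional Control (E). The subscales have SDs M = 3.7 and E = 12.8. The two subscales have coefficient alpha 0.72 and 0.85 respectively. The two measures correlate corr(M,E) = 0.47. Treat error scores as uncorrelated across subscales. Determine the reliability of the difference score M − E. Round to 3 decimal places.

0.786

Var(M−E) = 3.7² + 12.8² − 2·3.7·12.8·0.47 = 177.53 − 44.5184 = 133.012.
Under uncorrelated errors the observed covariances equal the true-score covariances, so only the own-variance terms attenuate.
True-score variance = [3.7²·0.72 + 12.8²·0.85] − 44.5184 = 149.121 − 44.5184 = 104.602.
Reliability = 104.602 / 133.012 = 0.786.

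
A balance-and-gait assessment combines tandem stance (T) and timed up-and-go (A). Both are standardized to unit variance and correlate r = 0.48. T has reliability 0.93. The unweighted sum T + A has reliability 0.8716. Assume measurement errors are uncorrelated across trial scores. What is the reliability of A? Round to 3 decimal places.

0.690

Var(T+A) = 2 + 2·0.48 = 2.960.
True-score variance = ρ_T + ρ_A + 2·0.48, so 0.8716 = (0.93 + ρ_A + 0.96) / 2.960.
ρ_A = 0.8716·2.960 − 0.93 − 0.96 = 0.690.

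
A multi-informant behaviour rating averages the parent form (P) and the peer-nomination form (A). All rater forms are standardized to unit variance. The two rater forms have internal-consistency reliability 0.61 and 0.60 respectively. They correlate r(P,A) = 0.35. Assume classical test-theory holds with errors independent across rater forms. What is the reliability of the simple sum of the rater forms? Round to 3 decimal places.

Var(P+A) = 2 + 2·[0.35] = 2 + 0.7 = 2.7.
With uncorrelated errors the cross-covariances are all true-score covariance, so they carry over unchanged; only the diagonal terms shrink to ρᵢσᵢ².
True-score variance = [0.61 + 0.60] + 0.7 = 1.21 + 0.7 = 1.91.
Reliability = 1.91 / 2.7 = 0.707.

0.707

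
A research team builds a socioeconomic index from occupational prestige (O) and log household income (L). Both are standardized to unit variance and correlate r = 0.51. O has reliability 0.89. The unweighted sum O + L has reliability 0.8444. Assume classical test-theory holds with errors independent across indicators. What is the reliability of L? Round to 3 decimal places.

0.640

Var(O+L) = 2 + 2·0.51 = 3.020.
True-score variance = ρ_O + ρ_L + 2·0.51, so 0.8444 = (0.89 + ρ_L + 1.02) / 3.020.
ρ_L = 0.8444·3.020 − 0.89 − 1.02 = 0.640.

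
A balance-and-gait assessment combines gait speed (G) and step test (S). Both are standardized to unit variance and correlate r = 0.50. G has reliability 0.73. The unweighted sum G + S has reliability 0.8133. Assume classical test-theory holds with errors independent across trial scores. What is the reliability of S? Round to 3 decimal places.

Var(G+S) = 2 + 2·0.50 = 3.000.
True-score variance = ρ_G + ρ_S + 2·0.50, so 0.8133 = (0.73 + ρ_S + 1.00) / 3.000.
ρ_S = 0.8133·3.000 − 0.73 − 1.00 = 0.710.

0.710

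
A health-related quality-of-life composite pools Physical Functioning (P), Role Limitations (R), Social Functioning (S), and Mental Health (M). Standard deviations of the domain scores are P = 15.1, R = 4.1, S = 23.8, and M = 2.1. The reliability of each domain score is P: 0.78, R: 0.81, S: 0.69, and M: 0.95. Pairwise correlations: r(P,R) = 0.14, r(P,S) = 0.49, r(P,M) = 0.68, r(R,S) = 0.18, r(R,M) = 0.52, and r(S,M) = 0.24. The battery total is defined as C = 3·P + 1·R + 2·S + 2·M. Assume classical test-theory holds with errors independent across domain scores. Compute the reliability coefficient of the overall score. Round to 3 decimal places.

0.834

Var(C) = 3²·15.1² + 4.1² + 2²·23.8² + 2²·2.1² + 2·[3·15.1·4.1·0.14 + 6·15.1·23.8·0.49 + 6·15.1·2.1·0.68 + 2·4.1·23.8·0.18 + 2·4.1·2.1·0.52 + 4·23.8·2.1·0.24] = 4352.3 + 2608.04 = 6960.34.
With uncorrelated errors the cross-covariances are all true-score covariance, so they carry over unchanged; only the diagonal terms shrink to ρᵢσᵢ².
True-score variance = [3²·15.1²·0.78 + 4.1²·0.81 + 2²·23.8²·0.69 + 2²·2.1²·0.95] + 2608.04 = 3194.38 + 2608.04 = 5802.42.
Reliability = 5802.42 / 6960.34 = 0.834.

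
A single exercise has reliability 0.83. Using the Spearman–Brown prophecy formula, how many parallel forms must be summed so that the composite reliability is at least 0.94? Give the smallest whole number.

k ≥ ρ*(1−ρ₁)/(ρ₁(1−ρ*)) = 0.94·0.17 / (0.83·0.06) = 3.209.
Smallest integer k = 4.

4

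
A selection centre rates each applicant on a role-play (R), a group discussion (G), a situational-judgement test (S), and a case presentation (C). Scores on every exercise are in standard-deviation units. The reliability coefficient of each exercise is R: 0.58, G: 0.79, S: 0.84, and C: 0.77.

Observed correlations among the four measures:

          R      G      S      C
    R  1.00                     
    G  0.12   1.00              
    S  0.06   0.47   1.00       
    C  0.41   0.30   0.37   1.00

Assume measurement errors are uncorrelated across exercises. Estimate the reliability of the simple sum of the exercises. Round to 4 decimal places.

Var(R+G+S+C) = 4 + 2·[0.12 + 0.06 + 0.41 + 0.47 + 0.30 + 0.37] = 4 + 3.46 = 7.46.
Because errors are independent across components, Cov(Tᵢ,Tⱼ) = Cov(Xᵢ,Xⱼ); the off-diagonal part of the true-score variance is the same as above.
True-score variance = [0.58 + 0.79 + 0.84 + 0.77] + 3.46 = 2.98 + 3.46 = 6.44.
Reliability = 6.44 / 7.46 = 0.8633.

0.8633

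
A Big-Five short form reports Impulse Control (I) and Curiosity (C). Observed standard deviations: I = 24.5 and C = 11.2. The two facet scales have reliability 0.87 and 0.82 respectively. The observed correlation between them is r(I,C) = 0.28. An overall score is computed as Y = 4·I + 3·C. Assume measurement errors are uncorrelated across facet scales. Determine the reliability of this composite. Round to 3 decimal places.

0.885

Var(Y) = 4²·24.5² + 3²·11.2² + 2·[12·24.5·11.2·0.28] = 10733 + 1843.97 = 12576.9.
Under uncorrelated errors the observed covariances equal the true-score covariances, so only the own-variance terms attenuate.
True-score variance = [4²·24.5²·0.87 + 3²·11.2²·0.82] + 1843.97 = 9281.23 + 1843.97 = 11125.2.
Reliability = 11125.2 / 12576.9 = 0.885.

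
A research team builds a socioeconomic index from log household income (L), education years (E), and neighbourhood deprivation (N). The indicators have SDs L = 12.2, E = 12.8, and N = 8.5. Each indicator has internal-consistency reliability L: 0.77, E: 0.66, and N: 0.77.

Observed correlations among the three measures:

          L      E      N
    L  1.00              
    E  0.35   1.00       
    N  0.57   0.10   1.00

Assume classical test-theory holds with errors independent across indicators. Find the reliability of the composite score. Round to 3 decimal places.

Var(L+E+N) = 12.2² + 12.8² + 8.5² + 2·[12.2·12.8·0.35 + 12.2·8.5·0.57 + 12.8·8.5·0.10] = 384.93 + 249.29 = 634.22.
With uncorrelated errors the cross-covariances are all true-score covariance, so they carry over unchanged; only the diagonal terms shrink to ρᵢσᵢ².
True-score variance = [12.2²·0.77 + 12.8²·0.66 + 8.5²·0.77] + 249.29 = 278.374 + 249.29 = 527.664.
Reliability = 527.664 / 634.22 = 0.832.

0.832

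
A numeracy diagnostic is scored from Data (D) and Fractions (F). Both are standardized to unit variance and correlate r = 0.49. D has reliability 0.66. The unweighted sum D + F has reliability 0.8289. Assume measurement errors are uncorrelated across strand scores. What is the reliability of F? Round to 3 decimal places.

Var(D+F) = 2 + 2·0.49 = 2.980.
True-score variance = ρ_D + ρ_F + 2·0.49, so 0.8289 = (0.66 + ρ_F + 0.98) / 2.980.
ρ_F = 0.8289·2.980 − 0.66 − 0.98 = 0.830.

0.830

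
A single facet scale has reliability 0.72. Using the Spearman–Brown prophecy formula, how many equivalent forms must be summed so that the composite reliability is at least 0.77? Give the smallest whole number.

2

k ≥ ρ*(1−ρ₁)/(ρ₁(1−ρ*)) = 0.77·0.28 / (0.72·0.23) = 1.302.
Smallest integer k = 2.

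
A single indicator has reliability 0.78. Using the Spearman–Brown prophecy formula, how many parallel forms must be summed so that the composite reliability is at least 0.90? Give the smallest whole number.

3

k ≥ ρ*(1−ρ₁)/(ρ₁(1−ρ*)) = 0.90·0.22 / (0.78·0.10) = 2.538.
Smallest integer k = 3.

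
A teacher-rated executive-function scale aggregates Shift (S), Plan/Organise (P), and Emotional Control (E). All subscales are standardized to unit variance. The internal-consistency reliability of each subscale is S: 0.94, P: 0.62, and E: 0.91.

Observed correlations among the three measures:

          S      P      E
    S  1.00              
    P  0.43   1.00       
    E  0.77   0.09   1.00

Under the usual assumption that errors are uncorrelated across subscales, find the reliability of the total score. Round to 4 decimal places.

Var(S+P+E) = 3 + 2·[0.43 + 0.77 + 0.09] = 3 + 2.58 = 5.58.
With uncorrelated errors the cross-covariances are all true-score covariance, so they carry over unchanged; only the diagonal terms shrink to ρᵢσᵢ².
True-score variance = [0.94 + 0.62 + 0.91] + 2.58 = 2.47 + 2.58 = 5.05.
Reliability = 5.05 / 5.58 = 0.9050.

0.9050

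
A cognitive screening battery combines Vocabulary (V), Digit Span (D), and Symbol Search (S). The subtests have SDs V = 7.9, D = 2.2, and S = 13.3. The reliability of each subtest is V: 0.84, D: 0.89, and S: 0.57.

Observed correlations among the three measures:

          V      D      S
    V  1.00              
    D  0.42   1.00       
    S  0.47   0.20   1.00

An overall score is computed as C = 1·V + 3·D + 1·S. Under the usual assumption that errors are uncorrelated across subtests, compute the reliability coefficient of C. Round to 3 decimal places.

Var(C) = 7.9² + 3²·2.2² + 13.3² + 2·[3·7.9·2.2·0.42 + 7.9·13.3·0.47 + 3·2.2·13.3·0.20] = 282.86 + 177.675 = 460.535.
With uncorrelated errors the cross-covariances are all true-score covariance, so they carry over unchanged; only the diagonal terms shrink to ρᵢσᵢ².
True-score variance = [7.9²·0.84 + 3²·2.2²·0.89 + 13.3²·0.57] + 177.675 = 192.02 + 177.675 = 369.696.
Reliability = 369.696 / 460.535 = 0.803.

0.803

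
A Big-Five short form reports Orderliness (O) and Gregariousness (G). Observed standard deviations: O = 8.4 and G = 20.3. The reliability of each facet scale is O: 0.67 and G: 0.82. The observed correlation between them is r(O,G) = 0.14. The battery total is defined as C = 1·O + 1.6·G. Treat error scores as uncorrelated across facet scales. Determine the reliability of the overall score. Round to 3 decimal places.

0.823

Var(C) = 8.4² + 1.6²·20.3² + 2·[1.6·8.4·20.3·0.14] = 1125.51 + 76.393 = 1201.9.
With uncorrelated errors the cross-covariances are all true-score covariance, so they carry over unchanged; only the diagonal terms shrink to ρᵢσᵢ².
True-score variance = [8.4²·0.67 + 1.6²·20.3²·0.82] + 76.393 = 912.335 + 76.393 = 988.727.
Reliability = 988.727 / 1201.9 = 0.823.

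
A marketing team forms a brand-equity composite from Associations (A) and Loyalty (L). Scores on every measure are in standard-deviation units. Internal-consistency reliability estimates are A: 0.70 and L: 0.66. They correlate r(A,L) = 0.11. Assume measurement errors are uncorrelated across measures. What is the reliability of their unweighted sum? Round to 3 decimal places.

0.712

Var(A+L) = 2 + 2·[0.11] = 2 + 0.22 = 2.22.
Because errors are independent across components, Cov(Tᵢ,Tⱼ) = Cov(Xᵢ,Xⱼ); the off-diagonal part of the true-score variance is the same as above.
True-score variance = [0.70 + 0.66] + 0.22 = 1.36 + 0.22 = 1.58.
Reliability = 1.58 / 2.22 = 0.712.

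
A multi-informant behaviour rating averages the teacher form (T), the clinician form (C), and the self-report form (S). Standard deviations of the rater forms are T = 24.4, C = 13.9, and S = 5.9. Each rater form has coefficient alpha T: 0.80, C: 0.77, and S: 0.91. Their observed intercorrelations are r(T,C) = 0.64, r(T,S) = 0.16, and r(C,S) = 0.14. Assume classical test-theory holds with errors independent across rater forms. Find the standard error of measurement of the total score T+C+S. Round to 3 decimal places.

Var(total) = 823.38 + 503.155 = 1326.53.
True-score variance = 656.737 + 503.155 = 1159.89, so reliability = 0.8744.
Error variance = 1326.53 − 1159.89 = 166.643; SEM = √166.643 = 12.909.

12.909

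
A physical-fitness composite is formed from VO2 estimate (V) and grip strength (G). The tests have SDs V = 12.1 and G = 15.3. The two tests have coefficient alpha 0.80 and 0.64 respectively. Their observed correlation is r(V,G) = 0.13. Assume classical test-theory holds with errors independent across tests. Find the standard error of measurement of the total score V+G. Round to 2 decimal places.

Var(total) = 380.5 + 48.1338 = 428.634.
True-score variance = 266.946 + 48.1338 = 315.079, so reliability = 0.7351.
Error variance = 428.634 − 315.079 = 113.554; SEM = √113.554 = 10.66.

10.66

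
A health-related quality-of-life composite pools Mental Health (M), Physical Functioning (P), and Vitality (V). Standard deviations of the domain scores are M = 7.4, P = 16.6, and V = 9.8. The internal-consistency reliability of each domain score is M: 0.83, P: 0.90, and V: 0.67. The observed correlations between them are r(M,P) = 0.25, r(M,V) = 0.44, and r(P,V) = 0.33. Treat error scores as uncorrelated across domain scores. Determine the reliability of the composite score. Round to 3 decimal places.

0.896

Var(M+P+V) = 7.4² + 16.6² + 9.8² + 2·[7.4·16.6·0.25 + 7.4·9.8·0.44 + 16.6·9.8·0.33] = 426.36 + 232.606 = 658.966.
Under uncorrelated errors the observed covariances equal the true-score covariances, so only the own-variance terms attenuate.
True-score variance = [7.4²·0.83 + 16.6²·0.90 + 9.8²·0.67] + 232.606 = 357.802 + 232.606 = 590.408.
Reliability = 590.408 / 658.966 = 0.896.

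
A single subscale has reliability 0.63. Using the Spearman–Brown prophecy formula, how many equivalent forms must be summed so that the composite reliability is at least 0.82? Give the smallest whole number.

3

k ≥ ρ*(1−ρ₁)/(ρ₁(1−ρ*)) = 0.82·0.37 / (0.63·0.18) = 2.675.
Smallest integer k = 3.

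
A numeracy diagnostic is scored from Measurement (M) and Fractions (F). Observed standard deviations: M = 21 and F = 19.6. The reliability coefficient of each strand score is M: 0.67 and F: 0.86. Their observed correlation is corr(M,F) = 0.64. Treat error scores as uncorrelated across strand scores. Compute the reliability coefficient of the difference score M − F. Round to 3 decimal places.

0.332

Var(M−F) = 21² + 19.6² − 2·21·19.6·0.64 = 825.16 − 526.848 = 298.312.
Under uncorrelated errors the observed covariances equal the true-score covariances, so only the own-variance terms attenuate.
True-score variance = [21²·0.67 + 19.6²·0.86] − 526.848 = 625.848 − 526.848 = 98.9996.
Reliability = 98.9996 / 298.312 = 0.332.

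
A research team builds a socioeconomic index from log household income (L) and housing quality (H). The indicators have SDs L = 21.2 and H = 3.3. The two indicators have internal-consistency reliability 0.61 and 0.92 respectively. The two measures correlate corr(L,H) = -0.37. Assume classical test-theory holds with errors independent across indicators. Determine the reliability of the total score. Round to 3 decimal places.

Var(L+H) = 21.2² + 3.3² + 2·[21.2·3.3·(-0.37)] = 460.33 − 51.7704 = 408.56.
Under uncorrelated errors the observed covariances equal the true-score covariances, so only the own-variance terms attenuate.
True-score variance = [21.2²·0.61 + 3.3²·0.92] − 51.7704 = 284.177 − 51.7704 = 232.407.
Reliability = 232.407 / 408.56 = 0.569.

0.569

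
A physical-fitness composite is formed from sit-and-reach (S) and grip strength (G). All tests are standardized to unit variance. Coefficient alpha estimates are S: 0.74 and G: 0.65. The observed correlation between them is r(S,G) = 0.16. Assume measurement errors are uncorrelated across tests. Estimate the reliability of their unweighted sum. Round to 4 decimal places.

Var(S+G) = 2 + 2·[0.16] = 2 + 0.32 = 2.32.
Because errors are independent across components, Cov(Tᵢ,Tⱼ) = Cov(Xᵢ,Xⱼ); the off-diagonal part of the true-score variance is the same as above.
True-score variance = [0.74 + 0.65] + 0.32 = 1.39 + 0.32 = 1.71.
Reliability = 1.71 / 2.32 = 0.7371.

0.7371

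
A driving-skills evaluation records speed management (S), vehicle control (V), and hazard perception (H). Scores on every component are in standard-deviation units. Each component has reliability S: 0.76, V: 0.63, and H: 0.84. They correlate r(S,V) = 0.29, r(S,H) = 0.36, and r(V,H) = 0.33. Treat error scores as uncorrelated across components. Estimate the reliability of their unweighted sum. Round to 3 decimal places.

0.845

Var(S+V+H) = 3 + 2·[0.29 + 0.36 + 0.33] = 3 + 1.96 = 4.96.
With uncorrelated errors the cross-covariances are all true-score covariance, so they carry over unchanged; only the diagonal terms shrink to ρᵢσᵢ².
True-score variance = [0.76 + 0.63 + 0.84] + 1.96 = 2.23 + 1.96 = 4.19.
Reliability = 4.19 / 4.96 = 0.845.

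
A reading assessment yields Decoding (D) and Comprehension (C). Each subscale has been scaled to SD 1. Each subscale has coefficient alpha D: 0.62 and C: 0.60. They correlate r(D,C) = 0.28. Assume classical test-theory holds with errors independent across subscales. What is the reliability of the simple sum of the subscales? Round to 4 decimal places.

Var(D+C) = 2 + 2·[0.28] = 2 + 0.56 = 2.56.
Because errors are independent across components, Cov(Tᵢ,Tⱼ) = Cov(Xᵢ,Xⱼ); the off-diagonal part of the true-score variance is the same as above.
True-score variance = [0.62 + 0.60] + 0.56 = 1.22 + 0.56 = 1.78.
Reliability = 1.78 / 2.56 = 0.6953.

0.6953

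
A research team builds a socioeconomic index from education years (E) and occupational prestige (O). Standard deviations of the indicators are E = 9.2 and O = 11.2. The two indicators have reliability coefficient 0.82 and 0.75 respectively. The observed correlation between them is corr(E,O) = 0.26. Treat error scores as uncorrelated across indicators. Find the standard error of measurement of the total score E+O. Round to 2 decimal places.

Var(total) = 210.08 + 53.5808 = 263.661.
True-score variance = 163.485 + 53.5808 = 217.066, so reliability = 0.8233.
Error variance = 263.661 − 217.066 = 46.5952; SEM = √46.5952 = 6.83.

6.83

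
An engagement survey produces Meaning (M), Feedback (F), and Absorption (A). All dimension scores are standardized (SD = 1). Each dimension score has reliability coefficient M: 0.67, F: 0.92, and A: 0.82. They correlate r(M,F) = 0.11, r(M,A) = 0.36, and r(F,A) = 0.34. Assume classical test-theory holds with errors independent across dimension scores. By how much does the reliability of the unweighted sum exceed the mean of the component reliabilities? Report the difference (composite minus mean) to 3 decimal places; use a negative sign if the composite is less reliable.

0.069

Var(sum) = 3 + 1.62 = 4.62; true-score variance = 2.41 + 1.62 = 4.03; composite reliability = 0.8723.
Mean component reliability = 0.8033.
Difference = 0.8723 − 0.8033 = 0.069.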